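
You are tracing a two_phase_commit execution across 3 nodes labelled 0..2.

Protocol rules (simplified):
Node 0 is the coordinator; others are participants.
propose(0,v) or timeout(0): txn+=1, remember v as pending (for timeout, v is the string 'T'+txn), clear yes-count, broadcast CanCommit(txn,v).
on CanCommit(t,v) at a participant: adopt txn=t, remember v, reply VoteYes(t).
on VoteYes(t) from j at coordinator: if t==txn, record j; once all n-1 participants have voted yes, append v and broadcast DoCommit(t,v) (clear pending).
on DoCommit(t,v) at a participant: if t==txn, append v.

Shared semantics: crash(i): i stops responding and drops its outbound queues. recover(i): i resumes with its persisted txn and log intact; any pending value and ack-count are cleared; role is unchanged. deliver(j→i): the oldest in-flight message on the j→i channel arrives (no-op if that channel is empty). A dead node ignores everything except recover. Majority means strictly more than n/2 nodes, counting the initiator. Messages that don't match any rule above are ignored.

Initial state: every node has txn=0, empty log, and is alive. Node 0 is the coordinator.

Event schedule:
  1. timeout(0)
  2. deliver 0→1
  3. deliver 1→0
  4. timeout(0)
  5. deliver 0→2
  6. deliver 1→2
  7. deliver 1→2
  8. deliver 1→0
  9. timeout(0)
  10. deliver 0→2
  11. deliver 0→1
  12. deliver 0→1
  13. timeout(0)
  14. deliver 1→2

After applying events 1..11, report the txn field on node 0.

3

after 1 — timeout(0): n0:coor/t1/[-]
after 2 — deliver 0→1: n1:part/t1/[-]
after 3 — deliver 1→0: ·
after 4 — timeout(0): n0:coor/t2/[-]
after 5 — deliver 0→2: n2:part/t1/[-]
after 6 — deliver 1→2: ·
after 7 — deliver 1→2: ·
after 8 — deliver 1→0: ·
after 9 — timeout(0): n0:coor/t3/[-]
after 10 — deliver 0→2: n2:part/t2/[-]
after 11 — deliver 0→1: n1:part/t2/[-]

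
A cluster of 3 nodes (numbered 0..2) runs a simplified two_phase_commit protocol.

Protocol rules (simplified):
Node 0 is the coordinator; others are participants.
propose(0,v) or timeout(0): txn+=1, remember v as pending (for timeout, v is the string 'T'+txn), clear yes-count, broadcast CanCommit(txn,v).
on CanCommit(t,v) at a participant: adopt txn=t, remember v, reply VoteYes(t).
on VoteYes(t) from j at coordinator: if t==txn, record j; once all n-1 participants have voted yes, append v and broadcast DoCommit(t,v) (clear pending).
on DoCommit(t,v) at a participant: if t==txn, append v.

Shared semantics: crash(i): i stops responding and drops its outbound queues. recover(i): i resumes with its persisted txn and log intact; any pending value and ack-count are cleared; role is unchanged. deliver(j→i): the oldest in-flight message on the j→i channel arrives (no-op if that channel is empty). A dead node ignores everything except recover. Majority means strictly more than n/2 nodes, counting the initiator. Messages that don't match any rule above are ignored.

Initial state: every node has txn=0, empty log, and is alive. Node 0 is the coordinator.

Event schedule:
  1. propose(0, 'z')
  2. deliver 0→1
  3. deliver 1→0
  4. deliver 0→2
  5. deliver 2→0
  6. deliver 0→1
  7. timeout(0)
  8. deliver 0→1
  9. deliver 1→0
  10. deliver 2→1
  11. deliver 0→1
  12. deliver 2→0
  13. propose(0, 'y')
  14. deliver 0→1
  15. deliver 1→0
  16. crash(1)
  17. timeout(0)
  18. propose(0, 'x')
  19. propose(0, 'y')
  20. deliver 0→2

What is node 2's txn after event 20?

1

step 1 propose(0,'z'): 0={coor,t=1,log=-}
step 2 deliver 0→1: 1={part,t=1,log=-}
step 3 deliver 1→0: —
step 4 deliver 0→2: 2={part,t=1,log=-}
step 5 deliver 2→0: 0={coor,t=1,log=z}
step 6 deliver 0→1: 1={part,t=1,log=z}
step 7 timeout(0): 0={coor,t=2,log=z}
step 8 deliver 0→1: 1={part,t=2,log=z}
step 9 deliver 1→0: —
step 10 deliver 2→1: —
step 11 deliver 0→1: —
step 12 deliver 2→0: —
step 13 propose(0,'y'): 0={coor,t=3,log=z}
step 14 deliver 0→1: 1={part,t=3,log=z}
step 15 deliver 1→0: —
step 16 crash(1): 1={✗part,t=3,log=z}
step 17 timeout(0): 0={coor,t=4,log=z}
step 18 propose(0,'x'): 0={coor,t=5,log=z}
step 19 propose(0,'y'): 0={coor,t=6,log=z}
step 20 deliver 0→2: 2={part,t=1,log=z}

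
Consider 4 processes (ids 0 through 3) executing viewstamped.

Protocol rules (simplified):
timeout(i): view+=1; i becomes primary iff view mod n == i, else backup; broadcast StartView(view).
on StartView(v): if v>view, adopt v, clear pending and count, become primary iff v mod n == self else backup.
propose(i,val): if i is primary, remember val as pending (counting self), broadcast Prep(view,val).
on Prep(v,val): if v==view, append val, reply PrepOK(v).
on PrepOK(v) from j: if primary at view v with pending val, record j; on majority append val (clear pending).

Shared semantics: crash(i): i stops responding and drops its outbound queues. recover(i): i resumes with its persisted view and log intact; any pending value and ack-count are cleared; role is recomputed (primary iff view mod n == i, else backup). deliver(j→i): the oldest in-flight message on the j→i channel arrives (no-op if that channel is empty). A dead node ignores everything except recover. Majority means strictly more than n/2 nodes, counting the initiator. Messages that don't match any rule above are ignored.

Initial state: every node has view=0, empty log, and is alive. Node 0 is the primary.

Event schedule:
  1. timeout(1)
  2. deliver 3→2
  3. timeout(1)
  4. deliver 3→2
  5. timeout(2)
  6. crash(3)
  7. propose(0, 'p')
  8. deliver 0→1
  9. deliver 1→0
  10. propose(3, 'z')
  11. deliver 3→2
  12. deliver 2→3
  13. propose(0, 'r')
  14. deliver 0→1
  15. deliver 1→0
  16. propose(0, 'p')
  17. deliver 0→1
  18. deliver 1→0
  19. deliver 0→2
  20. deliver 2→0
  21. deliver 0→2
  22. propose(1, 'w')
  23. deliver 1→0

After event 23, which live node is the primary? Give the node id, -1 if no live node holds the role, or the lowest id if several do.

e1 timeout(1): 1[prim,v=1,-]
e2 deliver 3→2: ·
e3 timeout(1): 1[back,v=2,-]
e4 deliver 3→2: ·
e5 timeout(2): 2[back,v=1,-]
e6 crash(3): 3[✗back,v=0,-]
e7 propose(0,'p'): ·
e8 deliver 0→1: ·
e9 deliver 1→0: 0[back,v=1,-]
e10 propose(3,'z'): ·
e11 deliver 3→2: ·
e12 deliver 2→3: ·
e13 propose(0,'r'): ·
e14 deliver 0→1: ·
e15 deliver 1→0: 0[back,v=2,-]
e16 propose(0,'p'): ·
e17 deliver 0→1: ·
e18 deliver 1→0: ·
e19 deliver 0→2: ·
e20 deliver 2→0: ·
e21 deliver 0→2: ·
e22 propose(1,'w'): ·
e23 deliver 1→0: ·

-1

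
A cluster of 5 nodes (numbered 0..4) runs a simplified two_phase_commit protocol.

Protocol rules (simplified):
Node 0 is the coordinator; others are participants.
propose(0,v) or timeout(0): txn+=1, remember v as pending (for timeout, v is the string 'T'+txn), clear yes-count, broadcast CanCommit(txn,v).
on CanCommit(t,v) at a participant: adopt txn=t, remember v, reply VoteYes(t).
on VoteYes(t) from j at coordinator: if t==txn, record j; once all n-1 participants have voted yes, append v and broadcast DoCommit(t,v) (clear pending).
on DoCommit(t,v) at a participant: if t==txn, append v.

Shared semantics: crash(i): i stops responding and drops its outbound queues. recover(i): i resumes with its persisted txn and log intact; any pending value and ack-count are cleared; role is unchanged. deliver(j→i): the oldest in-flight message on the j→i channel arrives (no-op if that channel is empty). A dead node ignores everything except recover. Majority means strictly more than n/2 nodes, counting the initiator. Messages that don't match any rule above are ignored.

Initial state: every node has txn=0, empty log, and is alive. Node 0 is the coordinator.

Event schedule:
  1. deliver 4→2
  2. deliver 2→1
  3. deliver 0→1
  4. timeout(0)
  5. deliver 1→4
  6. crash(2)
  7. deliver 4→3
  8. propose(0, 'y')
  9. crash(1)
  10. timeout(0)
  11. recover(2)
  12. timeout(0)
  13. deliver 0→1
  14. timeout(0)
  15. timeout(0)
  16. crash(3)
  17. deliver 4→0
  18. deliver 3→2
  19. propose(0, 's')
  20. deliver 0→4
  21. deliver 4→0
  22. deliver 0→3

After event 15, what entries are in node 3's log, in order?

empty

step 1 deliver 4→2: —
step 2 deliver 2→1: —
step 3 deliver 0→1: —
step 4 timeout(0): 0={coor,t=1,log=-}
step 5 deliver 1→4: —
step 6 crash(2): 2={✗part,t=0,log=-}
step 7 deliver 4→3: —
step 8 propose(0,'y'): 0={coor,t=2,log=-}
step 9 crash(1): 1={✗part,t=0,log=-}
step 10 timeout(0): 0={coor,t=3,log=-}
step 11 recover(2): 2={part,t=0,log=-}
step 12 timeout(0): 0={coor,t=4,log=-}
step 13 deliver 0→1: —
step 14 timeout(0): 0={coor,t=5,log=-}
step 15 timeout(0): 0={coor,t=6,log=-}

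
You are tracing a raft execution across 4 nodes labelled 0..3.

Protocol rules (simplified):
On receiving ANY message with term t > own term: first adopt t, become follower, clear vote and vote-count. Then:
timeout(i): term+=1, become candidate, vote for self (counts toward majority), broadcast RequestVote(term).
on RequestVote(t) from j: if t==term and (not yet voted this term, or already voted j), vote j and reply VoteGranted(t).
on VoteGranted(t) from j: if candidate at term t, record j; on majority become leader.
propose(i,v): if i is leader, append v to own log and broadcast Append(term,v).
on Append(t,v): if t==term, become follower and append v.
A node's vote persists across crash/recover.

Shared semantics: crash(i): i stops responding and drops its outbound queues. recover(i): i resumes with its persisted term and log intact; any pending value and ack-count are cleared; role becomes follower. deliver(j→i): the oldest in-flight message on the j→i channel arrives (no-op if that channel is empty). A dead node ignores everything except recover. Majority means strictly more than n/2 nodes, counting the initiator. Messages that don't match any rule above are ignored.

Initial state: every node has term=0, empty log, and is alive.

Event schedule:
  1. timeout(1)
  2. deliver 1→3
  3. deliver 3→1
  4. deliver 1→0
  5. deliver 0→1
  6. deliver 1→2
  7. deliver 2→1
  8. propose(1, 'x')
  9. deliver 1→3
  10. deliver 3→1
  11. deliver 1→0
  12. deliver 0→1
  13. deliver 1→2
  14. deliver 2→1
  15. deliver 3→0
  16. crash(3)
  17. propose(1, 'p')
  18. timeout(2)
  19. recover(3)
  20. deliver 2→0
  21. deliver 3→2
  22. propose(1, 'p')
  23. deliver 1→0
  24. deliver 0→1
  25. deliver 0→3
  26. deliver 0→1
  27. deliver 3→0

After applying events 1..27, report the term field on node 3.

after 1 — timeout(1): n1:cand/t1/[-]
after 2 — deliver 1→3: n3:foll/t1/[-]
after 3 — deliver 3→1: ·
after 4 — deliver 1→0: n0:foll/t1/[-]
after 5 — deliver 0→1: n1:lead/t1/[-]
after 6 — deliver 1→2: n2:foll/t1/[-]
after 7 — deliver 2→1: ·
after 8 — propose(1,'x'): n1:lead/t1/[x]
after 9 — deliver 1→3: n3:foll/t1/[x]
after 10 — deliver 3→1: ·
after 11 — deliver 1→0: n0:foll/t1/[x]
after 12 — deliver 0→1: ·
after 13 — deliver 1→2: n2:foll/t1/[x]
after 14 — deliver 2→1: ·
after 15 — deliver 3→0: ·
after 16 — crash(3): n3:✗foll/t1/[x]
after 17 — propose(1,'p'): n1:lead/t1/[x,p]
after 18 — timeout(2): n2:cand/t2/[x]
after 19 — recover(3): n3:foll/t1/[x]
after 20 — deliver 2→0: n0:foll/t2/[x]
after 21 — deliver 3→2: ·
after 22 — propose(1,'p'): n1:lead/t1/[x,p,p]
after 23 — deliver 1→0: ·
after 24 — deliver 0→1: ·
after 25 — deliver 0→3: ·
after 26 — deliver 0→1: ·
after 27 — deliver 3→0: ·

1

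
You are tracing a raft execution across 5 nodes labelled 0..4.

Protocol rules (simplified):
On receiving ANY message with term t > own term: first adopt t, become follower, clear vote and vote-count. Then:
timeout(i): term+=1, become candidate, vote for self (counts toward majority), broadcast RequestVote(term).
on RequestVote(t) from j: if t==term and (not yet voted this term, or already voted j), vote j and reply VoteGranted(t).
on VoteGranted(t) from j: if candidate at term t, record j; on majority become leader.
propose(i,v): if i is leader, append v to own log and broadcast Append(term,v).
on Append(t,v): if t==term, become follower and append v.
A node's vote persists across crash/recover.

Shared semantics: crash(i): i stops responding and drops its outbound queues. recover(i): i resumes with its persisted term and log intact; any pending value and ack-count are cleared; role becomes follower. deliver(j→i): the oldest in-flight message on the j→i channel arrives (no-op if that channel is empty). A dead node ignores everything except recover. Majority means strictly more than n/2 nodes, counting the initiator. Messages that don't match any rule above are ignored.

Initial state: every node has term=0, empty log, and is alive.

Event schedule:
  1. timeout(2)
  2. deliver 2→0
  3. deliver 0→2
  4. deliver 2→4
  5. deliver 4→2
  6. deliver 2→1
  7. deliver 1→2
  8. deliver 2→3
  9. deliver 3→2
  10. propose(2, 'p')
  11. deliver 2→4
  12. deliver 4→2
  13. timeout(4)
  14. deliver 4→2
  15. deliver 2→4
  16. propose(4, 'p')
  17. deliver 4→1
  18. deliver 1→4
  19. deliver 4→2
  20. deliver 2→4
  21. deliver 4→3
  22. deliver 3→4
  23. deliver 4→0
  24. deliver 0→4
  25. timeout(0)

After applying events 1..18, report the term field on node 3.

[1] timeout(2) → N2(cand t1 [-])
[2] deliver 2→0 → N0(foll t1 [-])
[3] deliver 0→2 → ∅
[4] deliver 2→4 → N4(foll t1 [-])
[5] deliver 4→2 → N2(lead t1 [-])
[6] deliver 2→1 → N1(foll t1 [-])
[7] deliver 1→2 → ∅
[8] deliver 2→3 → N3(foll t1 [-])
[9] deliver 3→2 → ∅
[10] propose(2,'p') → N2(lead t1 [p])
[11] deliver 2→4 → N4(foll t1 [p])
[12] deliver 4→2 → ∅
[13] timeout(4) → N4(cand t2 [p])
[14] deliver 4→2 → N2(foll t2 [p])
[15] deliver 2→4 → ∅
[16] propose(4,'p') → ∅
[17] deliver 4→1 → N1(foll t2 [-])
[18] deliver 1→4 → N4(lead t2 [p])

1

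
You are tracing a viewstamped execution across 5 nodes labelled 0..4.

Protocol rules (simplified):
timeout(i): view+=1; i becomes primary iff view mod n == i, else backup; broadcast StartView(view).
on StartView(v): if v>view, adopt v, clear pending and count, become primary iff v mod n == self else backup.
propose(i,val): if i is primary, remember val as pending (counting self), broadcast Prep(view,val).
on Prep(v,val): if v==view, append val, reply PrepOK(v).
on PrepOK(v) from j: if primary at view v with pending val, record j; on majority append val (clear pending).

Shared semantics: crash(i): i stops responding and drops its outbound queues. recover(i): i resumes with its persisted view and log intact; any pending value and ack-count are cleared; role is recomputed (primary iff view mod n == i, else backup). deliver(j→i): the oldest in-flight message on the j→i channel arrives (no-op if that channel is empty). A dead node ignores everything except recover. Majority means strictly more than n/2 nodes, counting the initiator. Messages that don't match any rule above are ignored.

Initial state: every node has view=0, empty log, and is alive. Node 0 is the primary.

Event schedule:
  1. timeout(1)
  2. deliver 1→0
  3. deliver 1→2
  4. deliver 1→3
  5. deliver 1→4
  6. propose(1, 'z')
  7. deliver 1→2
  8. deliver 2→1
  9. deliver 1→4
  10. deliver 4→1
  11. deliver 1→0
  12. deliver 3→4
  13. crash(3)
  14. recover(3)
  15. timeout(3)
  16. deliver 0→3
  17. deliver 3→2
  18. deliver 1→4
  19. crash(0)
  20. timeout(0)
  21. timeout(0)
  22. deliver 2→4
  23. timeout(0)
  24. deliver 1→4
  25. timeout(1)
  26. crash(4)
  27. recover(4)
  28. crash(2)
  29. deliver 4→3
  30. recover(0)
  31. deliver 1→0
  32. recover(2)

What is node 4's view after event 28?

1

1. timeout(1):  <1:prim v1 ->
2. deliver 1→0:  <0:back v1 ->
3. deliver 1→2:  <2:back v1 ->
4. deliver 1→3:  <3:back v1 ->
5. deliver 1→4:  <4:back v1 ->
6. propose(1,'z'):  nop
7. deliver 1→2:  <2:back v1 z>
8. deliver 2→1:  nop
9. deliver 1→4:  <4:back v1 z>
10. deliver 4→1:  <1:prim v1 z>
11. deliver 1→0:  <0:back v1 z>
12. deliver 3→4:  nop
13. crash(3):  <3:✗back v1 ->
14. recover(3):  <3:back v1 ->
15. timeout(3):  <3:back v2 ->
16. deliver 0→3:  nop
17. deliver 3→2:  <2:prim v2 z>
18. deliver 1→4:  nop
19. crash(0):  <0:✗back v1 z>
20. timeout(0):  nop
21. timeout(0):  nop
22. deliver 2→4:  nop
23. timeout(0):  nop
24. deliver 1→4:  nop
25. timeout(1):  <1:back v2 z>
26. crash(4):  <4:✗back v1 z>
27. recover(4):  <4:back v1 z>
28. crash(2):  <2:✗prim v2 z>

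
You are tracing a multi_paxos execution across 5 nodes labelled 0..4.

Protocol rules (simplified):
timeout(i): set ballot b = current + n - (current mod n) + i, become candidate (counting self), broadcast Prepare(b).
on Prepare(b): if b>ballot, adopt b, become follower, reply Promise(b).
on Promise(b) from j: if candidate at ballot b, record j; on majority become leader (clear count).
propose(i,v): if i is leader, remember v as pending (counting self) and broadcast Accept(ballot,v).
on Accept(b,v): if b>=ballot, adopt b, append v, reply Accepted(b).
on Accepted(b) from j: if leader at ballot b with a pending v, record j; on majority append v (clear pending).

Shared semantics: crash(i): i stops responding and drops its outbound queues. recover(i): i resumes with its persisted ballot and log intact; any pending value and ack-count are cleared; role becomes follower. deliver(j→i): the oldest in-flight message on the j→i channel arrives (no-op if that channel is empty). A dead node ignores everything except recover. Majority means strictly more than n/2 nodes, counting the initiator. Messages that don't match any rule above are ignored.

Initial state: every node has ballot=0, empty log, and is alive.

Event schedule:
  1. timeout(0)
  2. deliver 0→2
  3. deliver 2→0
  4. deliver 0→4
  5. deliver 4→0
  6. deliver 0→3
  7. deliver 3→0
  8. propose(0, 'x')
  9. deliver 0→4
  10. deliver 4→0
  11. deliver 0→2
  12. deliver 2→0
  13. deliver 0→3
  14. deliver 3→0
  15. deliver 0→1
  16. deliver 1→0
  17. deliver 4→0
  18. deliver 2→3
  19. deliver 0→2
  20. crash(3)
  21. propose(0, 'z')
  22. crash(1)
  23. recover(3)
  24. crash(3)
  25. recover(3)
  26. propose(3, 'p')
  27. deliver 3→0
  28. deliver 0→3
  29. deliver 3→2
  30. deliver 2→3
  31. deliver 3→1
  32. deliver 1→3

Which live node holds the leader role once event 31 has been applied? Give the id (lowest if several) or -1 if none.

step 1 timeout(0): 0={cand,b=5,log=-}
step 2 deliver 0→2: 2={foll,b=5,log=-}
step 3 deliver 2→0: —
step 4 deliver 0→4: 4={foll,b=5,log=-}
step 5 deliver 4→0: 0={lead,b=5,log=-}
step 6 deliver 0→3: 3={foll,b=5,log=-}
step 7 deliver 3→0: —
step 8 propose(0,'x'): —
step 9 deliver 0→4: 4={foll,b=5,log=x}
step 10 deliver 4→0: —
step 11 deliver 0→2: 2={foll,b=5,log=x}
step 12 deliver 2→0: 0={lead,b=5,log=x}
step 13 deliver 0→3: 3={foll,b=5,log=x}
step 14 deliver 3→0: —
step 15 deliver 0→1: 1={foll,b=5,log=-}
step 16 deliver 1→0: —
step 17 deliver 4→0: —
step 18 deliver 2→3: —
step 19 deliver 0→2: —
step 20 crash(3): 3={✗foll,b=5,log=x}
step 21 propose(0,'z'): —
step 22 crash(1): 1={✗foll,b=5,log=-}
step 23 recover(3): 3={foll,b=5,log=x}
step 24 crash(3): 3={✗foll,b=5,log=x}
step 25 recover(3): 3={foll,b=5,log=x}
step 26 propose(3,'p'): —
step 27 deliver 3→0: —
step 28 deliver 0→3: 3={foll,b=5,log=x,z}
step 29 deliver 3→2: —
step 30 deliver 2→3: —
step 31 deliver 3→1: —

0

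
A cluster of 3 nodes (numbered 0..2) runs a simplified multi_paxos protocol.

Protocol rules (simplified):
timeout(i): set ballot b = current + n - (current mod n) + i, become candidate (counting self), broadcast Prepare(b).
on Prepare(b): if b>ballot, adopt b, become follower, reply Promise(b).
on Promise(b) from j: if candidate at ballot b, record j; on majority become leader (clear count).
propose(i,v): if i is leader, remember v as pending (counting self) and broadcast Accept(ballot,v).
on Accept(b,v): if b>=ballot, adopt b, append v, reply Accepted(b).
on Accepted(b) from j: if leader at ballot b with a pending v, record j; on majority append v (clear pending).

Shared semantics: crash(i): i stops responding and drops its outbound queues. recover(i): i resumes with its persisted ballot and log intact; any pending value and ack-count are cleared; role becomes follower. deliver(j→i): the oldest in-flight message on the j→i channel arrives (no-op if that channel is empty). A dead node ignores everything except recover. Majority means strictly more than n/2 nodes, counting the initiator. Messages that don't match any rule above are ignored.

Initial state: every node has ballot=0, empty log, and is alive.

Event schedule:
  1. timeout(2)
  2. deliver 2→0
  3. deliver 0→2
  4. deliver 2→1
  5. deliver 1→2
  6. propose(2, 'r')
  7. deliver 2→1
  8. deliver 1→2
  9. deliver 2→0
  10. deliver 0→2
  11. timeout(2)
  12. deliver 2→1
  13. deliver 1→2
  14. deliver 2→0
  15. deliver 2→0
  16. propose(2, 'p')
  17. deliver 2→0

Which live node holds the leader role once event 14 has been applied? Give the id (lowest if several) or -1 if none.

2

e1 timeout(2): 2[cand,b=5,-]
e2 deliver 2→0: 0[foll,b=5,-]
e3 deliver 0→2: 2[lead,b=5,-]
e4 deliver 2→1: 1[foll,b=5,-]
e5 deliver 1→2: ·
e6 propose(2,'r'): ·
e7 deliver 2→1: 1[foll,b=5,r]
e8 deliver 1→2: 2[lead,b=5,r]
e9 deliver 2→0: 0[foll,b=5,r]
e10 deliver 0→2: ·
e11 timeout(2): 2[cand,b=8,r]
e12 deliver 2→1: 1[foll,b=8,r]
e13 deliver 1→2: 2[lead,b=8,r]
e14 deliver 2→0: 0[foll,b=8,r]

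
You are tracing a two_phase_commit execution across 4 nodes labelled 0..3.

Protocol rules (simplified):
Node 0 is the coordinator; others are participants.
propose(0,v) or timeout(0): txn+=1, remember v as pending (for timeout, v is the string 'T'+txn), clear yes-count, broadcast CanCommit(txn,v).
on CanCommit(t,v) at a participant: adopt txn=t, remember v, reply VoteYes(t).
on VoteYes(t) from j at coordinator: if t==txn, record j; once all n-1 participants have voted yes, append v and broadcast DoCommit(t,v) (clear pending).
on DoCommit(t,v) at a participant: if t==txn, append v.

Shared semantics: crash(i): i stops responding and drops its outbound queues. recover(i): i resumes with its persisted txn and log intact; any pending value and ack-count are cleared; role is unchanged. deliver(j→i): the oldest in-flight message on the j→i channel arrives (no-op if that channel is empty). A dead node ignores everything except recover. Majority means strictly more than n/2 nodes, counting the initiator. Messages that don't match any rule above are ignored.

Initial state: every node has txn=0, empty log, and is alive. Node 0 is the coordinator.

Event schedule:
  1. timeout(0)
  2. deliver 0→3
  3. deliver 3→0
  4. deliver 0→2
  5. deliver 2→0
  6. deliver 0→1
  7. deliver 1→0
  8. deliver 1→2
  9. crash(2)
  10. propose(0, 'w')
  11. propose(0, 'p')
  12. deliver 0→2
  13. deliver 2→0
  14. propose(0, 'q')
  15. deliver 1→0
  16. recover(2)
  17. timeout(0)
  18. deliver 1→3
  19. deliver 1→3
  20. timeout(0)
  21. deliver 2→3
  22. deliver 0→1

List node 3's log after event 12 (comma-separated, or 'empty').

empty

1. timeout(0):  <0:coor t1 ->
2. deliver 0→3:  <3:part t1 ->
3. deliver 3→0:  nop
4. deliver 0→2:  <2:part t1 ->
5. deliver 2→0:  nop
6. deliver 0→1:  <1:part t1 ->
7. deliver 1→0:  <0:coor t1 T1>
8. deliver 1→2:  nop
9. crash(2):  <2:✗part t1 ->
10. propose(0,'w'):  <0:coor t2 T1>
11. propose(0,'p'):  <0:coor t3 T1>
12. deliver 0→2:  nop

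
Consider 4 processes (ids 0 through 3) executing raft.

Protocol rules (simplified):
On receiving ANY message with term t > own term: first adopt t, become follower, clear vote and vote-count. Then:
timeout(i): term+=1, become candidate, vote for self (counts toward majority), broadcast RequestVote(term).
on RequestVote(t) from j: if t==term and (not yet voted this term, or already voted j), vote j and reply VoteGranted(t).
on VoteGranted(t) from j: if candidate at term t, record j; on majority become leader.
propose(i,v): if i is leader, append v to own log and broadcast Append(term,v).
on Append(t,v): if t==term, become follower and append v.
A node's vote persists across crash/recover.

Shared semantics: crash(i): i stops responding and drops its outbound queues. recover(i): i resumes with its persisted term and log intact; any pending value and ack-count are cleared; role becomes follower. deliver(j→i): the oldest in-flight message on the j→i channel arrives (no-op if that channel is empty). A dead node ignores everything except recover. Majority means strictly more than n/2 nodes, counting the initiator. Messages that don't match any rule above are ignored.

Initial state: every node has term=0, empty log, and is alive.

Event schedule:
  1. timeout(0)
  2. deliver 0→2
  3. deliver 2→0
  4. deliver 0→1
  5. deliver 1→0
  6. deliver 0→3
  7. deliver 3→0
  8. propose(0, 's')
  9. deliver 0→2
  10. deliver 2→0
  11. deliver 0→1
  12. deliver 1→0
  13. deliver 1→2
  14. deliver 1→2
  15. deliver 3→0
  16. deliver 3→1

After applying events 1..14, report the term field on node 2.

step 1 timeout(0): 0={cand,t=1,log=-}
step 2 deliver 0→2: 2={foll,t=1,log=-}
step 3 deliver 2→0: —
step 4 deliver 0→1: 1={foll,t=1,log=-}
step 5 deliver 1→0: 0={lead,t=1,log=-}
step 6 deliver 0→3: 3={foll,t=1,log=-}
step 7 deliver 3→0: —
step 8 propose(0,'s'): 0={lead,t=1,log=s}
step 9 deliver 0→2: 2={foll,t=1,log=s}
step 10 deliver 2→0: —
step 11 deliver 0→1: 1={foll,t=1,log=s}
step 12 deliver 1→0: —
step 13 deliver 1→2: —
step 14 deliver 1→2: —

1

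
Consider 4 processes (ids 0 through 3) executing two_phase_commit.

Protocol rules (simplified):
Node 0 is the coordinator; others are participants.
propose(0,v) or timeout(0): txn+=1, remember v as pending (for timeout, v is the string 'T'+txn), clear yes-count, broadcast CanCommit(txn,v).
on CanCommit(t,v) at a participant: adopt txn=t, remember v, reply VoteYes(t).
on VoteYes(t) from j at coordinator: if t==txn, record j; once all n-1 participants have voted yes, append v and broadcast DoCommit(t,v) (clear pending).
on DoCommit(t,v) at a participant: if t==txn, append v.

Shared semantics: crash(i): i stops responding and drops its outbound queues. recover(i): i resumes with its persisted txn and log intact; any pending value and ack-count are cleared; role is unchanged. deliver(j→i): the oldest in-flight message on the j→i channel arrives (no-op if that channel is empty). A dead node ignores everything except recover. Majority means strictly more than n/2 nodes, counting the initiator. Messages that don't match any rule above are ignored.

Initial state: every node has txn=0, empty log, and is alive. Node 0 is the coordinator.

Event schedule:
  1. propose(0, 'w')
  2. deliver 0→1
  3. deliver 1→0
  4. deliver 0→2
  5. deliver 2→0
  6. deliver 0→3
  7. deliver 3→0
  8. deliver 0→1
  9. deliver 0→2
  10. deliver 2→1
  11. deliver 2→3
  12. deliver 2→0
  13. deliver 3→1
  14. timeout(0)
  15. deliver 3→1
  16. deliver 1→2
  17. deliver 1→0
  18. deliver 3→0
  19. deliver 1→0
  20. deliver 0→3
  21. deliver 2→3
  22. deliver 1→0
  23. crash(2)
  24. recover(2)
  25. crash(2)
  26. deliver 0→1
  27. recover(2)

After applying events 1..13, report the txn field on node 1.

e1 propose(0,'w'): 0[coor,t=1,-]
e2 deliver 0→1: 1[part,t=1,-]
e3 deliver 1→0: ·
e4 deliver 0→2: 2[part,t=1,-]
e5 deliver 2→0: ·
e6 deliver 0→3: 3[part,t=1,-]
e7 deliver 3→0: 0[coor,t=1,w]
e8 deliver 0→1: 1[part,t=1,w]
e9 deliver 0→2: 2[part,t=1,w]
e10 deliver 2→1: ·
e11 deliver 2→3: ·
e12 deliver 2→0: ·
e13 deliver 3→1: ·

1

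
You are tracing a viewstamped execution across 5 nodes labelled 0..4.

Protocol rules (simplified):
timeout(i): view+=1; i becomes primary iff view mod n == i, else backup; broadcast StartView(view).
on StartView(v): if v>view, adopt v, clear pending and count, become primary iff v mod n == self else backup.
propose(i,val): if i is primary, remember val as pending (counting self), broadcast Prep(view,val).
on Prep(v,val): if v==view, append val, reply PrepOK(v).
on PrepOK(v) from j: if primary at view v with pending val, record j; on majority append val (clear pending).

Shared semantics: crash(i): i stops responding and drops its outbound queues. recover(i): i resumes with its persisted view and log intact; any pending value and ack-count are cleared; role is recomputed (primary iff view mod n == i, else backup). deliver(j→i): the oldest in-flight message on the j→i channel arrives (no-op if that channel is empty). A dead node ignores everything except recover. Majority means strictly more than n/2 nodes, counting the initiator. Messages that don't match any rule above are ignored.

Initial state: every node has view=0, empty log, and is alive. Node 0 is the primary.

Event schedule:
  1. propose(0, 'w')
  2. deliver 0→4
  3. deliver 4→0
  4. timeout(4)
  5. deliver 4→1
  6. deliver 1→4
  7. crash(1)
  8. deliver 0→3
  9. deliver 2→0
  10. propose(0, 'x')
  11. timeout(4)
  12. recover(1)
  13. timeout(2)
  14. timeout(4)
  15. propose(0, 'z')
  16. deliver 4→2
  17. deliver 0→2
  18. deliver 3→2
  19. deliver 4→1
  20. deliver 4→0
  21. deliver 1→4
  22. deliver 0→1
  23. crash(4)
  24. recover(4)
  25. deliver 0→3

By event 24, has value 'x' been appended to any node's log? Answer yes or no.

after 1 — propose(0,'w'): ·
after 2 — deliver 0→4: n4:back/v0/[w]
after 3 — deliver 4→0: ·
after 4 — timeout(4): n4:back/v1/[w]
after 5 — deliver 4→1: n1:prim/v1/[-]
after 6 — deliver 1→4: ·
after 7 — crash(1): n1:✗prim/v1/[-]
after 8 — deliver 0→3: n3:back/v0/[w]
after 9 — deliver 2→0: ·
after 10 — propose(0,'x'): ·
after 11 — timeout(4): n4:back/v2/[w]
after 12 — recover(1): n1:prim/v1/[-]
after 13 — timeout(2): n2:back/v1/[-]
after 14 — timeout(4): n4:back/v3/[w]
after 15 — propose(0,'z'): ·
after 16 — deliver 4→2: ·
after 17 — deliver 0→2: ·
after 18 — deliver 3→2: ·
after 19 — deliver 4→1: n1:back/v2/[-]
after 20 — deliver 4→0: n0:back/v1/[-]
after 21 — deliver 1→4: ·
after 22 — deliver 0→1: ·
after 23 — crash(4): n4:✗back/v3/[w]
after 24 — recover(4): n4:back/v3/[w]

no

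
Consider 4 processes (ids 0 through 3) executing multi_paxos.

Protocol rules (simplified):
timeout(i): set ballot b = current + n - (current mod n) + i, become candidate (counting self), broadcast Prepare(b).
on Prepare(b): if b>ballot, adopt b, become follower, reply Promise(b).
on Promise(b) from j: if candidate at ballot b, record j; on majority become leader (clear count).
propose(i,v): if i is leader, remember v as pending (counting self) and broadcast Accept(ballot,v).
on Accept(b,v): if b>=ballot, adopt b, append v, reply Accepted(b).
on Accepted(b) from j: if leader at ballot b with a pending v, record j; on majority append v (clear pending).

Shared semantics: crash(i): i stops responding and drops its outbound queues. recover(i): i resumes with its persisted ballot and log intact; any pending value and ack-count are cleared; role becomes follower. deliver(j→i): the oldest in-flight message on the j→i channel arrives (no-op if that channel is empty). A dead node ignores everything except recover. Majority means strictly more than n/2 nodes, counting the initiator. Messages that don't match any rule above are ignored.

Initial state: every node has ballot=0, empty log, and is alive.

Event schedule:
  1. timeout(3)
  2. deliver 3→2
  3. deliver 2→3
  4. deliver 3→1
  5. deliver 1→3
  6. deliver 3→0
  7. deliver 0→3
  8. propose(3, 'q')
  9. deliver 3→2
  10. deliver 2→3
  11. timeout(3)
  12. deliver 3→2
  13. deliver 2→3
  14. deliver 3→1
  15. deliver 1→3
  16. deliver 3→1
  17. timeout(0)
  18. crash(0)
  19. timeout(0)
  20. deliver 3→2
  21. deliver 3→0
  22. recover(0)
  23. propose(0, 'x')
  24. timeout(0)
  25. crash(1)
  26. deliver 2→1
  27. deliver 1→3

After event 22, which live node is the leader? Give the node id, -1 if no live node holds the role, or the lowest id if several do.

-1

[1] timeout(3) → N3(cand b7 [-])
[2] deliver 3→2 → N2(foll b7 [-])
[3] deliver 2→3 → ∅
[4] deliver 3→1 → N1(foll b7 [-])
[5] deliver 1→3 → N3(lead b7 [-])
[6] deliver 3→0 → N0(foll b7 [-])
[7] deliver 0→3 → ∅
[8] propose(3,'q') → ∅
[9] deliver 3→2 → N2(foll b7 [q])
[10] deliver 2→3 → ∅
[11] timeout(3) → N3(cand b11 [-])
[12] deliver 3→2 → N2(foll b11 [q])
[13] deliver 2→3 → ∅
[14] deliver 3→1 → N1(foll b7 [q])
[15] deliver 1→3 → ∅
[16] deliver 3→1 → N1(foll b11 [q])
[17] timeout(0) → N0(cand b8 [-])
[18] crash(0) → N0(✗cand b8 [-])
[19] timeout(0) → ∅
[20] deliver 3→2 → ∅
[21] deliver 3→0 → ∅
[22] recover(0) → N0(foll b8 [-])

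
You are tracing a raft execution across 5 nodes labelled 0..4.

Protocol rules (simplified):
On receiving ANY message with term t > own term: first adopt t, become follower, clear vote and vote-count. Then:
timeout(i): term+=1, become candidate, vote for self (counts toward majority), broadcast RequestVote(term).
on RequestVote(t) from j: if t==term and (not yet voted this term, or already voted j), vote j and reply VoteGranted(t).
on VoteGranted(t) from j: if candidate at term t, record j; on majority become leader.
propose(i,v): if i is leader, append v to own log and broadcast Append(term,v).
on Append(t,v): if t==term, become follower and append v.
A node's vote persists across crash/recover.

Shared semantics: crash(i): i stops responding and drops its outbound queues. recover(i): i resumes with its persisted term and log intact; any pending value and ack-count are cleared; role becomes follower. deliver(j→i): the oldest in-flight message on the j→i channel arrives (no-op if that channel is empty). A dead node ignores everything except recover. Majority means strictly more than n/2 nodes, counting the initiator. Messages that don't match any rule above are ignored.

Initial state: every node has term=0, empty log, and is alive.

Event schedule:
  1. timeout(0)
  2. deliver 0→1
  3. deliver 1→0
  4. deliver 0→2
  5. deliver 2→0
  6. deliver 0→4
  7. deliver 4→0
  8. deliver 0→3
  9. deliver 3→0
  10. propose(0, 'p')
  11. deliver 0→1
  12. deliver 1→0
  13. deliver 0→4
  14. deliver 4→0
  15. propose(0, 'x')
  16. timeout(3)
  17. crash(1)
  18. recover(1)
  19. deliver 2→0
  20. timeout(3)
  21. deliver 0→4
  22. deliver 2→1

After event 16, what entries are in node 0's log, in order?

p,x

e1 timeout(0): 0[cand,t=1,-]
e2 deliver 0→1: 1[foll,t=1,-]
e3 deliver 1→0: ·
e4 deliver 0→2: 2[foll,t=1,-]
e5 deliver 2→0: 0[lead,t=1,-]
e6 deliver 0→4: 4[foll,t=1,-]
e7 deliver 4→0: ·
e8 deliver 0→3: 3[foll,t=1,-]
e9 deliver 3→0: ·
e10 propose(0,'p'): 0[lead,t=1,p]
e11 deliver 0→1: 1[foll,t=1,p]
e12 deliver 1→0: ·
e13 deliver 0→4: 4[foll,t=1,p]
e14 deliver 4→0: ·
e15 propose(0,'x'): 0[lead,t=1,p,x]
e16 timeout(3): 3[cand,t=2,-]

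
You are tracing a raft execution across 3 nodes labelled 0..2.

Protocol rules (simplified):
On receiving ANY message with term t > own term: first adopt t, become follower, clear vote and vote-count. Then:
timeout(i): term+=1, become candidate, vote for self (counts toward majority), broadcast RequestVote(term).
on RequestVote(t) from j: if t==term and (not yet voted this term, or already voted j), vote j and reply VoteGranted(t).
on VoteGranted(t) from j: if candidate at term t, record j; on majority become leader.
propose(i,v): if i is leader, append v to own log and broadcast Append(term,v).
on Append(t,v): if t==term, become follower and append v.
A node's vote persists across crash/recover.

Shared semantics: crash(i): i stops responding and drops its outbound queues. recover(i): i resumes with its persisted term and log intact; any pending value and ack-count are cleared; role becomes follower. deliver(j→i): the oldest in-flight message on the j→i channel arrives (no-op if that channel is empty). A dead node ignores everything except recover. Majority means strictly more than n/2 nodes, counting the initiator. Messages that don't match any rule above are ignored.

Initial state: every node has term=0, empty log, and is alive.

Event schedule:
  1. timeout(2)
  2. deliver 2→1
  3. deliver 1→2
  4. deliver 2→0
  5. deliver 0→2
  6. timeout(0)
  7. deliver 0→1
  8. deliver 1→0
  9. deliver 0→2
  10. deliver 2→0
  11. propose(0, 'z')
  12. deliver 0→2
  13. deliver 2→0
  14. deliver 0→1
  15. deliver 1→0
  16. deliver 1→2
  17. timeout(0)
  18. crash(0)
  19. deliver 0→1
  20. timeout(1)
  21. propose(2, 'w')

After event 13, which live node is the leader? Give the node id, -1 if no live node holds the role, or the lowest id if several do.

1. timeout(2):  <2:cand t1 ->
2. deliver 2→1:  <1:foll t1 ->
3. deliver 1→2:  <2:lead t1 ->
4. deliver 2→0:  <0:foll t1 ->
5. deliver 0→2:  nop
6. timeout(0):  <0:cand t2 ->
7. deliver 0→1:  <1:foll t2 ->
8. deliver 1→0:  <0:lead t2 ->
9. deliver 0→2:  <2:foll t2 ->
10. deliver 2→0:  nop
11. propose(0,'z'):  <0:lead t2 z>
12. deliver 0→2:  <2:foll t2 z>
13. deliver 2→0:  nop

0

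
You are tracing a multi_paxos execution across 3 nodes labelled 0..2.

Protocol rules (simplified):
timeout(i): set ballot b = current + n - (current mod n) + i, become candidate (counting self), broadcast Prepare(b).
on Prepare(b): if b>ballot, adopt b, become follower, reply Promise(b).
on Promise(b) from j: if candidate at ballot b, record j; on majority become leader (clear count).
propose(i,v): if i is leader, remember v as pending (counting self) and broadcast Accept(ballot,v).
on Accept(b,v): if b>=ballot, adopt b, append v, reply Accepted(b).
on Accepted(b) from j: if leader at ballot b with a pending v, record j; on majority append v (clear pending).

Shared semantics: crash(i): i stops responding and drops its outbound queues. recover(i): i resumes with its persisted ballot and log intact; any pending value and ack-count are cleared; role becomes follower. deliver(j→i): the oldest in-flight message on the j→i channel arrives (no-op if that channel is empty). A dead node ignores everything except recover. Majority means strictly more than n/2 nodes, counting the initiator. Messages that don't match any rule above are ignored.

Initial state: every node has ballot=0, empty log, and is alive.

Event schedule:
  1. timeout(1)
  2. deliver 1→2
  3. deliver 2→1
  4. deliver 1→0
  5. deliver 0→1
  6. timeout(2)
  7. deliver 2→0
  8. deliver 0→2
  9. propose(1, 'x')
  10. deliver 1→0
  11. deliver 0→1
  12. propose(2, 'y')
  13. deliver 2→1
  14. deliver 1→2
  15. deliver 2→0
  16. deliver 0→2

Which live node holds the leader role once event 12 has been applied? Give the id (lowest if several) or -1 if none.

1. timeout(1):  <1:cand b4 ->
2. deliver 1→2:  <2:foll b4 ->
3. deliver 2→1:  <1:lead b4 ->
4. deliver 1→0:  <0:foll b4 ->
5. deliver 0→1:  nop
6. timeout(2):  <2:cand b8 ->
7. deliver 2→0:  <0:foll b8 ->
8. deliver 0→2:  <2:lead b8 ->
9. propose(1,'x'):  nop
10. deliver 1→0:  nop
11. deliver 0→1:  nop
12. propose(2,'y'):  nop

1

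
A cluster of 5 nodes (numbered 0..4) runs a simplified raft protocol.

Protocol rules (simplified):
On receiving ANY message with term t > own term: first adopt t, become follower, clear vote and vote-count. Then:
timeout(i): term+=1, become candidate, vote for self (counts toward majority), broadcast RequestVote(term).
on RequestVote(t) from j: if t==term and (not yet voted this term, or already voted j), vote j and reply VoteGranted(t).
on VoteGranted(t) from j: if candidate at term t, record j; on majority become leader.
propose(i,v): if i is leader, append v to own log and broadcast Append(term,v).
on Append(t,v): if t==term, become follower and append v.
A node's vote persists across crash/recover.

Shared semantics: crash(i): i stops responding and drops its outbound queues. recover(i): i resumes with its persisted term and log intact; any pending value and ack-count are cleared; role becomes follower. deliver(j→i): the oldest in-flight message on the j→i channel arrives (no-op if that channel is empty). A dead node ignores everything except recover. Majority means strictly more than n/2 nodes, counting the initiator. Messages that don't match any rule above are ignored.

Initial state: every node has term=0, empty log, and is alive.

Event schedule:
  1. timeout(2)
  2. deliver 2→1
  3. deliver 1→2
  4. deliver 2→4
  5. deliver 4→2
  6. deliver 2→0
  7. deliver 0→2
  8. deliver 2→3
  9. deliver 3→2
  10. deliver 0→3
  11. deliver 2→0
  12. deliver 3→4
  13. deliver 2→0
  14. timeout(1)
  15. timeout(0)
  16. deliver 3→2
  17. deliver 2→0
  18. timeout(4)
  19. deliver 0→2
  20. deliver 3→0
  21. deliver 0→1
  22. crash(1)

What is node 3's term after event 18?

1

e1 timeout(2): 2[cand,t=1,-]
e2 deliver 2→1: 1[foll,t=1,-]
e3 deliver 1→2: ·
e4 deliver 2→4: 4[foll,t=1,-]
e5 deliver 4→2: 2[lead,t=1,-]
e6 deliver 2→0: 0[foll,t=1,-]
e7 deliver 0→2: ·
e8 deliver 2→3: 3[foll,t=1,-]
e9 deliver 3→2: ·
e10 deliver 0→3: ·
e11 deliver 2→0: ·
e12 deliver 3→4: ·
e13 deliver 2→0: ·
e14 timeout(1): 1[cand,t=2,-]
e15 timeout(0): 0[cand,t=2,-]
e16 deliver 3→2: ·
e17 deliver 2→0: ·
e18 timeout(4): 4[cand,t=2,-]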